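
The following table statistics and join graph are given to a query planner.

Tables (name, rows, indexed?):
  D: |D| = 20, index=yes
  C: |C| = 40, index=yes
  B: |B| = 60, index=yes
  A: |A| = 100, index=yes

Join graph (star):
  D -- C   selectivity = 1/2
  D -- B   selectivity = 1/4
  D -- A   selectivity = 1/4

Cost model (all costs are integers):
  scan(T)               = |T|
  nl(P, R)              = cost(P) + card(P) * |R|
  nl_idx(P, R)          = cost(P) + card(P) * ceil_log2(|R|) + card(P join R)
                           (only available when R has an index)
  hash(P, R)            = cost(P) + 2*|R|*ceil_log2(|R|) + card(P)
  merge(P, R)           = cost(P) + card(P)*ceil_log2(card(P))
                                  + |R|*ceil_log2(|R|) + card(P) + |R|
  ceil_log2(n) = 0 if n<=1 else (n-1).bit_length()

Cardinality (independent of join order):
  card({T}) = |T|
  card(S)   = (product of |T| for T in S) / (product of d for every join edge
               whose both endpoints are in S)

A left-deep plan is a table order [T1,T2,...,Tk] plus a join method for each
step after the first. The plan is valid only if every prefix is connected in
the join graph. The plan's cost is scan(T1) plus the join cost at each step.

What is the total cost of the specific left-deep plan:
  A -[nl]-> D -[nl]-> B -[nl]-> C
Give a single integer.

step 1: scan A: cost=100, card=100
step 2: join D via nl
    card(P join D) = 100*20/(4) = 500
    cost = 100 + 100*20 = 2100
step 3: join B via nl
    card(P join B) = 500*60/(4) = 7500
    cost = 2100 + 500*60 = 32100
step 4: join C via nl
    card(P join C) = 7500*40/(2) = 150000
    cost = 32100 + 7500*40 = 332100

332100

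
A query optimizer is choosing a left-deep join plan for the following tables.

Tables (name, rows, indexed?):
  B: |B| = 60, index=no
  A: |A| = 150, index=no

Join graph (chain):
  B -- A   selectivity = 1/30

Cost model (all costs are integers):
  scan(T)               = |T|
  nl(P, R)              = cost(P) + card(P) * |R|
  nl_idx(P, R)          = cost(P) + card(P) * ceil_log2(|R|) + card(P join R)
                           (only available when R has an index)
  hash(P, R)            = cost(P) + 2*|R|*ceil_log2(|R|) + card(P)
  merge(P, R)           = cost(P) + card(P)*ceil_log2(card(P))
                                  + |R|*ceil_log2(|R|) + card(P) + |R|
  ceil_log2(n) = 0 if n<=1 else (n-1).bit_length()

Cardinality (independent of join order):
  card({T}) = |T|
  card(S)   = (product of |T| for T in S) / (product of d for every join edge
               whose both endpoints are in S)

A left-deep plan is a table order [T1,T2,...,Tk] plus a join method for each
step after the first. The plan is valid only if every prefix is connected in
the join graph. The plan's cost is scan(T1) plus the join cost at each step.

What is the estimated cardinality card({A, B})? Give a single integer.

300

Tables in S: A(150), B(60)
Edges inside S: B-A(d=30)
numerator = 150 * 60 = 9000
denominator = 30 = 30
card(S) = 9000 / 30 = 300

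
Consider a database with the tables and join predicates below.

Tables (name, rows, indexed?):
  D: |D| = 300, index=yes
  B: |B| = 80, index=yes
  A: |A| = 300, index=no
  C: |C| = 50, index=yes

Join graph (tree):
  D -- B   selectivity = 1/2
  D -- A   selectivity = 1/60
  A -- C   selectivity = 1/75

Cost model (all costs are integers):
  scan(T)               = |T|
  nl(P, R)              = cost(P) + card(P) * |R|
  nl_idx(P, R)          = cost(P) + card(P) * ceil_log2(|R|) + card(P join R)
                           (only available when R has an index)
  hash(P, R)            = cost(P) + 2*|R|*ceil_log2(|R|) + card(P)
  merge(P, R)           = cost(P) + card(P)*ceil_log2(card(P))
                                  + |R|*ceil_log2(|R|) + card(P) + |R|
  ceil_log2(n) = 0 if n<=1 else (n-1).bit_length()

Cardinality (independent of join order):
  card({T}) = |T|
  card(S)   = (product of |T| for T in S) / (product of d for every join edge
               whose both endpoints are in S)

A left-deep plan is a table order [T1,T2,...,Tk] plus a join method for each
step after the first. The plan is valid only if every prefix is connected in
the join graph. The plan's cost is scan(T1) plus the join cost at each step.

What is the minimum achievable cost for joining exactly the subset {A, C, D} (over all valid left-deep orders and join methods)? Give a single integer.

4000

Selinger DP over subsets of {A,C,D}:
  {D}: scan cost=300, card=300
  {A}: scan cost=300, card=300
  {C}: scan cost=50, card=50
  {AD}: card=1500; try (D,nl_idx)→4500, (D,hash)→6000, (A,hash)→6000, (D,merge)→6300, (A,merge)→6300, (D,nl)→90300 …(+1); best=4500 via (D,nl_idx)
  {AC}: card=200; try (C,hash)→1200, (C,nl_idx)→2300, (A,merge)→3400, (C,merge)→3650, (A,hash)→5500, (A,nl)→15050 …(+1); best=1200 via (C,hash)
  {ACD}: card=1000; try (D,nl_idx)→4000, (D,merge)→6000, (C,hash)→6600, (D,hash)→6800, (C,nl_idx)→14500, (C,merge)→22850 …(+2); best=4000 via (D,nl_idx)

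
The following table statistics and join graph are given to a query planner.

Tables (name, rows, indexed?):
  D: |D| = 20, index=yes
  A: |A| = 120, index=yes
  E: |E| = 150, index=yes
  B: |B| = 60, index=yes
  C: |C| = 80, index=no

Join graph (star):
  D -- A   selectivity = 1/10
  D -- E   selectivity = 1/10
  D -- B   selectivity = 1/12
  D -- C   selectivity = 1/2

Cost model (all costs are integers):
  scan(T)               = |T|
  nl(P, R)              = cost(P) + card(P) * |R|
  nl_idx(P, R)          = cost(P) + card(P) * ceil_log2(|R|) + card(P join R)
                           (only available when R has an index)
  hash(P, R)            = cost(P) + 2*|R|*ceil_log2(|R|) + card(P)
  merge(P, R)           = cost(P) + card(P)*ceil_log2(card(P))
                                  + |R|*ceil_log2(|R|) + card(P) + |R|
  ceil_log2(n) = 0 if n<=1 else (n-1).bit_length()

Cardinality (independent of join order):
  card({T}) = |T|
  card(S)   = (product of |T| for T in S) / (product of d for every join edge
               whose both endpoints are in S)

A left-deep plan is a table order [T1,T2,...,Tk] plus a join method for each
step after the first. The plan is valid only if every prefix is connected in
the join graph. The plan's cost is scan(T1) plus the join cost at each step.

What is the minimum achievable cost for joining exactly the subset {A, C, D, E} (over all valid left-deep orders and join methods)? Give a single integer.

7180

Selinger DP over subsets of {A,C,D,E}:
  {D}: scan cost=20, card=20
  {A}: scan cost=120, card=120
  {E}: scan cost=150, card=150
  {C}: scan cost=80, card=80
  {AD}: card=240; try (A,nl_idx)→400, (D,hash)→440, (D,nl_idx)→960, (A,merge)→1100, (D,merge)→1200, (A,hash)→1720 …(+2); best=400 via (A,nl_idx)
  {DE}: card=300; try (E,nl_idx)→480, (D,hash)→500, (D,nl_idx)→1200, (E,merge)→1490, (D,merge)→1620, (E,hash)→2440 …(+2); best=480 via (E,nl_idx)
  {CD}: card=800; try (D,hash)→360, (C,merge)→780, (D,merge)→840, (C,hash)→1160, (D,nl_idx)→1280, (C,nl)→1620 …(+1); best=360 via (D,hash)
  {ADE}: card=3600; try (A,hash)→2460, (E,hash)→3040, (E,merge)→3910, (A,merge)→4440, (E,nl_idx)→5920, (A,nl_idx)→6180 …(+2); best=2460 via (A,hash)
  {ACD}: card=9600; try (C,hash)→1760, (A,hash)→2840, (C,merge)→3200, (A,merge)→10120, (A,nl_idx)→15560, (C,nl)→19600 …(+1); best=1760 via (C,hash)
  {CDE}: card=12000; try (C,hash)→1900, (E,hash)→3560, (C,merge)→4120, (E,merge)→10510, (E,nl_idx)→18760, (C,nl)→24480 …(+1); best=1900 via (C,hash)
  {ACDE}: card=144000; try (C,hash)→7180, (E,hash)→13760, (A,hash)→15580, (C,merge)→49900, (E,merge)→147110, (A,merge)→182860 …(+5); best=7180 via (C,hash)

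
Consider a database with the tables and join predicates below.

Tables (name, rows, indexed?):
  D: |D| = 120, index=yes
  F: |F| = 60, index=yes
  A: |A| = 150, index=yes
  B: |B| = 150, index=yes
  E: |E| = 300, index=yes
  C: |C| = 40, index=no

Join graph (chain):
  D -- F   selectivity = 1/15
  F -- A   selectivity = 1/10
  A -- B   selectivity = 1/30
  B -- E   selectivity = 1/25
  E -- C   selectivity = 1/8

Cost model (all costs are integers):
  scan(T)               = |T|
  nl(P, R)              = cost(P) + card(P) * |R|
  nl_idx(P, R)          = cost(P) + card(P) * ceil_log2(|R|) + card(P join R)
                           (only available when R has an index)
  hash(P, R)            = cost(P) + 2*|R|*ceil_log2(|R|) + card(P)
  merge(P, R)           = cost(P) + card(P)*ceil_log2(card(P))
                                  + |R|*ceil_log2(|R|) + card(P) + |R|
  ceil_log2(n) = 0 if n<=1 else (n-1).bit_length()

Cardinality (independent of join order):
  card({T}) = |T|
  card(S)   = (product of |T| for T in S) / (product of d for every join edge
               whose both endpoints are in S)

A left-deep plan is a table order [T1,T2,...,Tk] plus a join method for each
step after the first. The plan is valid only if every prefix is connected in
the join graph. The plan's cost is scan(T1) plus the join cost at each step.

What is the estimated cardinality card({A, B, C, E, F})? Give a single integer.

270000

Tables in S: A(150), B(150), C(40), E(300), F(60)
Edges inside S: F-A(d=10), A-B(d=30), B-E(d=25), E-C(d=8)
numerator = 150 * 150 * 40 * 300 * 60 = 16200000000
denominator = 10 * 30 * 25 * 8 = 60000
card(S) = 16200000000 / 60000 = 270000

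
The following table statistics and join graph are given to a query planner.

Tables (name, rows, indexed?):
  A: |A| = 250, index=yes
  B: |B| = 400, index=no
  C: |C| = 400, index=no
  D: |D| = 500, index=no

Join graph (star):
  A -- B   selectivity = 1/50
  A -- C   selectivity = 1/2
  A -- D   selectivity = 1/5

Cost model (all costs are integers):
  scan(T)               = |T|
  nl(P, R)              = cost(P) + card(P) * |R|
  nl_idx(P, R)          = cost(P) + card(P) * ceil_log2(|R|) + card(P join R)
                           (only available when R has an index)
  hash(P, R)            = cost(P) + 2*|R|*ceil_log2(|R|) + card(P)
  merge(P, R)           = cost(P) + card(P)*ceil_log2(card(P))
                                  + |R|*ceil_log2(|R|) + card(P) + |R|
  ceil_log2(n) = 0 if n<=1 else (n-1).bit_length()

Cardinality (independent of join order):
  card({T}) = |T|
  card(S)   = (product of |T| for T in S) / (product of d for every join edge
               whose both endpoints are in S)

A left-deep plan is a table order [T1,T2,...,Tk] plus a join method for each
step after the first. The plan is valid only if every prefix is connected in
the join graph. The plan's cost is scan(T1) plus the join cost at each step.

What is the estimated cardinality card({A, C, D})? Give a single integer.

Tables in S: A(250), C(400), D(500)
Edges inside S: A-C(d=2), A-D(d=5)
numerator = 250 * 400 * 500 = 50000000
denominator = 2 * 5 = 10
card(S) = 50000000 / 10 = 5000000

5000000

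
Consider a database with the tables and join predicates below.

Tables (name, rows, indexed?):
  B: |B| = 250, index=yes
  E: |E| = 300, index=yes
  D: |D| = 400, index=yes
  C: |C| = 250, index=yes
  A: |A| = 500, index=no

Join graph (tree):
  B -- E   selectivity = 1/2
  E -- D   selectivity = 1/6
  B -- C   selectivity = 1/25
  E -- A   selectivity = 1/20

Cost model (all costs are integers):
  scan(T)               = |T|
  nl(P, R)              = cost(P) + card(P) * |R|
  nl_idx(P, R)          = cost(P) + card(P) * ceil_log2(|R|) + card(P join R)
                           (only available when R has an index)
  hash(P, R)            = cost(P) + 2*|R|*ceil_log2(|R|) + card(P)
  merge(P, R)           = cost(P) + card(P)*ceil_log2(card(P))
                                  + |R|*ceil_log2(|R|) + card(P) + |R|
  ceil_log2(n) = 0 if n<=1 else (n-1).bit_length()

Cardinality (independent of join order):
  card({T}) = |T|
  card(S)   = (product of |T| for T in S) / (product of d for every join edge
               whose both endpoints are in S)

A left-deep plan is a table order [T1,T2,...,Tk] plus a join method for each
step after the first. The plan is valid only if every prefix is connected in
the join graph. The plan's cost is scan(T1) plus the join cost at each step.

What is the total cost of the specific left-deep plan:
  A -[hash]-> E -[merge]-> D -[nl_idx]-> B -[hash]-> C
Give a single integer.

129119400

step 1: scan A: cost=500, card=500
step 2: join E via hash
    card(P join E) = 500*300/(20) = 7500
    cost = 500 + 2*300*9 + 500 = 6400
step 3: join D via merge
    card(P join D) = 7500*400/(6) = 500000
    cost = 6400 + 7500*13 + 400*9 + 7500 + 400 = 115400
step 4: join B via nl_idx
    card(P join B) = 500000*250/(2) = 62500000
    cost = 115400 + 500000*8 + 62500000 = 66615400
step 5: join C via hash
    card(P join C) = 62500000*250/(25) = 625000000
    cost = 66615400 + 2*250*8 + 62500000 = 129119400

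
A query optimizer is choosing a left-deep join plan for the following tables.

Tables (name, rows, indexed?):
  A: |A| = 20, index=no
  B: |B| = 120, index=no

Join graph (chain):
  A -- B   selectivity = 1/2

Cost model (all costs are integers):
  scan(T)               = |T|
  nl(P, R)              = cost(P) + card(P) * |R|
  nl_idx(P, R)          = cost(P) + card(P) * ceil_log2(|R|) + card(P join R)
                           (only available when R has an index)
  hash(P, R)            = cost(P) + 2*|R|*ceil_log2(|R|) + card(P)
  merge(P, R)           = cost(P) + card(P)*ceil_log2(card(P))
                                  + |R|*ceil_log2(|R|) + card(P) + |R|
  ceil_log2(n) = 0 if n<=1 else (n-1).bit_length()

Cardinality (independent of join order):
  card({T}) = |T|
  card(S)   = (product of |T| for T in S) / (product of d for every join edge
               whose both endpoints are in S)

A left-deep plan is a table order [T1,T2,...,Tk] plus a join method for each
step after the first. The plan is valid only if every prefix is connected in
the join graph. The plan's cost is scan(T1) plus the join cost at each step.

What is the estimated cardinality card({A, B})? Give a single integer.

Tables in S: A(20), B(120)
Edges inside S: A-B(d=2)
numerator = 20 * 120 = 2400
denominator = 2 = 2
card(S) = 2400 / 2 = 1200

1200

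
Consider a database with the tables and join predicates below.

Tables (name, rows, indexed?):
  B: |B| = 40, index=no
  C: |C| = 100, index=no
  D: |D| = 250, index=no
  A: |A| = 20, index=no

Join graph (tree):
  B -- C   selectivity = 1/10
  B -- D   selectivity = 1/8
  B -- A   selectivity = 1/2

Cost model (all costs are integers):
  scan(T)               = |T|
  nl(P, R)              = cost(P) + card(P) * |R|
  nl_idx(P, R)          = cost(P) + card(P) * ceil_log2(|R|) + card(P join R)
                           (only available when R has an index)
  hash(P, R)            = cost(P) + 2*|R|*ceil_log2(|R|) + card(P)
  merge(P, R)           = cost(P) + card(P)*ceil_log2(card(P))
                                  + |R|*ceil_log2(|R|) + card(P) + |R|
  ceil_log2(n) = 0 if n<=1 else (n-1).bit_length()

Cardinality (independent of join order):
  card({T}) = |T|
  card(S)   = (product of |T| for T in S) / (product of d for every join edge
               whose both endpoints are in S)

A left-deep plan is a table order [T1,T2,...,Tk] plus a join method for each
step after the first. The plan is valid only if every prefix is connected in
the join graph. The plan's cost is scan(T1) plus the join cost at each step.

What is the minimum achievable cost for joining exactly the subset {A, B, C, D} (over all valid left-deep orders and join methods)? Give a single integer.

9280

Selinger DP over subsets of {A,B,C,D}:
  {B}: scan cost=40, card=40
  {C}: scan cost=100, card=100
  {D}: scan cost=250, card=250
  {A}: scan cost=20, card=20
  {BC}: card=400; try (B,hash)→680, (C,merge)→1120, (B,merge)→1180, (C,hash)→1480, (C,nl)→4040, (B,nl)→4100; best=680 via (B,hash)
  {BD}: card=1250; try (B,hash)→980, (D,merge)→2570, (B,merge)→2780, (D,hash)→4080, (D,nl)→10040, (B,nl)→10250; best=980 via (B,hash)
  {AB}: card=400; try (A,hash)→280, (B,merge)→420, (A,merge)→440, (B,hash)→520, (B,nl)→820, (A,nl)→840; best=280 via (A,hash)
  {BCD}: card=12500; try (C,hash)→3630, (D,hash)→5080, (D,merge)→6930, (C,merge)→16780, (D,nl)→100680, (C,nl)→125980; best=3630 via (C,hash)
  {ABC}: card=4000; try (A,hash)→1280, (C,hash)→2080, (A,merge)→4800, (C,merge)→5080, (A,nl)→8680, (C,nl)→40280; best=1280 via (A,hash)
  {ABD}: card=12500; try (A,hash)→2430, (D,hash)→4680, (D,merge)→6530, (A,merge)→16100, (A,nl)→25980, (D,nl)→100280; best=2430 via (A,hash)
  {ABCD}: card=125000; try (D,hash)→9280, (C,hash)→16330, (A,hash)→16330, (D,merge)→55530, (C,merge)→190730, (A,merge)→191250 …(+3); best=9280 via (D,hash)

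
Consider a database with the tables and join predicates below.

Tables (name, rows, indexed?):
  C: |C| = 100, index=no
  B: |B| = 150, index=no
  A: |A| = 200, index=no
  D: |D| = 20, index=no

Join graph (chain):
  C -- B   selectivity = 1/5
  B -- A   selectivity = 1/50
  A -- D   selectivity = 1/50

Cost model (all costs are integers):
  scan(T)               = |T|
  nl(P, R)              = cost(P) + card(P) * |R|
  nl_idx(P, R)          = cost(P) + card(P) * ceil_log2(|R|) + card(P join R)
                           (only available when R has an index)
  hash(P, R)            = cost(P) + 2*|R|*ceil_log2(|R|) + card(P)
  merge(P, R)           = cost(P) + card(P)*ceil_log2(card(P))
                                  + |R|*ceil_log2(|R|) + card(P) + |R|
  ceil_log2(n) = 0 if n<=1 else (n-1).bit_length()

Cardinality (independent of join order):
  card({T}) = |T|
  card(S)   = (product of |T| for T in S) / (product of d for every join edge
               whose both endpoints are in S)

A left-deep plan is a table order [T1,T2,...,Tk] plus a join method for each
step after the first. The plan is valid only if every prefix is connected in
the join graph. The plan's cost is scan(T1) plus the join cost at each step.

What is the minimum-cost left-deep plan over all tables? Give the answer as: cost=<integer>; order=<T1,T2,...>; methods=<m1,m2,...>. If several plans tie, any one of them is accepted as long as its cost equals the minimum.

Selinger DP (subsets sized 1..n):
  {C}: scan cost=100, card=100
  {B}: scan cost=150, card=150
  {A}: scan cost=200, card=200
  {D}: scan cost=20, card=20
  {BC}: card=3000; try (C,hash)→1700, (B,merge)→2250, (C,merge)→2300, (B,hash)→2600, (B,nl)→15100, (C,nl)→15150; best=1700 via (C,hash)
  {AB}: card=600; try (B,hash)→2800, (A,merge)→3300, (B,merge)→3350, (A,hash)→3500, (A,nl)→30150, (B,nl)→30200; best=2800 via (B,hash)
  {AD}: card=80; try (D,hash)→600, (A,merge)→1940, (D,merge)→2120, (A,hash)→3240, (A,nl)→4020, (D,nl)→4200; best=600 via (D,hash)
  {ABC}: card=12000; try (C,hash)→4800, (A,hash)→7900, (C,merge)→10200, (A,merge)→42500, (C,nl)→62800, (A,nl)→601700; best=4800 via (C,hash)
  {ABD}: card=240; try (B,merge)→2590, (B,hash)→3080, (D,hash)→3600, (D,merge)→9520, (B,nl)→12600, (D,nl)→14800; best=2590 via (B,merge)
  {ABCD}: card=4800; try (C,hash)→4230, (C,merge)→5550, (D,hash)→17000, (C,nl)→26590, (D,merge)→184920, (D,nl)→244800; best=4230 via (C,hash)

cost=4230; order=A,D,B,C; methods=hash,merge,hash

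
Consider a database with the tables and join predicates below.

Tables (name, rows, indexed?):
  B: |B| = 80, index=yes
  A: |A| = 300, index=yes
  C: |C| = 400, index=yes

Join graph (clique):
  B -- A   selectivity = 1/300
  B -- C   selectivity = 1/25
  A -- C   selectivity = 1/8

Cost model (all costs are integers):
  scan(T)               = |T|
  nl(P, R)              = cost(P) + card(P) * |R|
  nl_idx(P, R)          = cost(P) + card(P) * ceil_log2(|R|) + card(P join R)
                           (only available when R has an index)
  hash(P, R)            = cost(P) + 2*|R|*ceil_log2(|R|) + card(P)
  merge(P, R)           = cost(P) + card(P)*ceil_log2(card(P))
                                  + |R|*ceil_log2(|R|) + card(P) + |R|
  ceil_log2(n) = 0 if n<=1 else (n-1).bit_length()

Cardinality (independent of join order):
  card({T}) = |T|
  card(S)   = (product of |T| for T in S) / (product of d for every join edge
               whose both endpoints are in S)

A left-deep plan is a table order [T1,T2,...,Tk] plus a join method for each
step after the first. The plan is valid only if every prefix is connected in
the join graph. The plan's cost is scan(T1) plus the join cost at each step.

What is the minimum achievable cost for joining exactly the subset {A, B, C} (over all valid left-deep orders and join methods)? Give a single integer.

Selinger DP over subsets of {A,B,C}:
  {B}: scan cost=80, card=80
  {A}: scan cost=300, card=300
  {C}: scan cost=400, card=400
  {AB}: card=80; try (A,nl_idx)→880, (B,hash)→1720, (B,nl_idx)→2480, (A,merge)→3720, (B,merge)→3940, (A,hash)→5560 …(+2); best=880 via (A,nl_idx)
  {BC}: card=1280; try (B,hash)→1920, (C,nl_idx)→2080, (B,nl_idx)→4480, (C,merge)→4720, (B,merge)→5040, (C,hash)→7360 …(+2); best=1920 via (B,hash)
  {AC}: card=15000; try (A,hash)→6200, (C,merge)→7300, (A,merge)→7400, (C,hash)→7800, (C,nl_idx)→18000, (A,nl_idx)→19000 …(+2); best=6200 via (A,hash)
  {ABC}: card=160; try (C,nl_idx)→1760, (C,merge)→5520, (C,hash)→8160, (A,hash)→8600, (A,nl_idx)→13600, (A,merge)→20280 …(+6); best=1760 via (C,nl_idx)

1760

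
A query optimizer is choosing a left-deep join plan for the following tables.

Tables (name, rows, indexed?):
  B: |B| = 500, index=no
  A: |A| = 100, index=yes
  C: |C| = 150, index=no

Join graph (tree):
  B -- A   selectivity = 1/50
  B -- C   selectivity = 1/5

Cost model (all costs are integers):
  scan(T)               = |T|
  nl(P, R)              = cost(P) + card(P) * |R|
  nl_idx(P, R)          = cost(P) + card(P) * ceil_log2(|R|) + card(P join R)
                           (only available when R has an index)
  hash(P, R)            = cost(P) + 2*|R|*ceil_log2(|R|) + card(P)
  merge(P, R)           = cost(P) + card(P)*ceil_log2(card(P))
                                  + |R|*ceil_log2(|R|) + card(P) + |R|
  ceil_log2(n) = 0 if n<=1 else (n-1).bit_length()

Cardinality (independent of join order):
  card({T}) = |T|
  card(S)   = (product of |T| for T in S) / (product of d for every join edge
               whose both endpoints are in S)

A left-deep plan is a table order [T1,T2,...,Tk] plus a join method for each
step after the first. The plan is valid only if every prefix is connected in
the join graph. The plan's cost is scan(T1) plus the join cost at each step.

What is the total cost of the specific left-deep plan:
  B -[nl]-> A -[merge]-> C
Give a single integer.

62850

step 1: scan B: cost=500, card=500
step 2: join A via nl
    card(P join A) = 500*100/(50) = 1000
    cost = 500 + 500*100 = 50500
step 3: join C via merge
    card(P join C) = 1000*150/(5) = 30000
    cost = 50500 + 1000*10 + 150*8 + 1000 + 150 = 62850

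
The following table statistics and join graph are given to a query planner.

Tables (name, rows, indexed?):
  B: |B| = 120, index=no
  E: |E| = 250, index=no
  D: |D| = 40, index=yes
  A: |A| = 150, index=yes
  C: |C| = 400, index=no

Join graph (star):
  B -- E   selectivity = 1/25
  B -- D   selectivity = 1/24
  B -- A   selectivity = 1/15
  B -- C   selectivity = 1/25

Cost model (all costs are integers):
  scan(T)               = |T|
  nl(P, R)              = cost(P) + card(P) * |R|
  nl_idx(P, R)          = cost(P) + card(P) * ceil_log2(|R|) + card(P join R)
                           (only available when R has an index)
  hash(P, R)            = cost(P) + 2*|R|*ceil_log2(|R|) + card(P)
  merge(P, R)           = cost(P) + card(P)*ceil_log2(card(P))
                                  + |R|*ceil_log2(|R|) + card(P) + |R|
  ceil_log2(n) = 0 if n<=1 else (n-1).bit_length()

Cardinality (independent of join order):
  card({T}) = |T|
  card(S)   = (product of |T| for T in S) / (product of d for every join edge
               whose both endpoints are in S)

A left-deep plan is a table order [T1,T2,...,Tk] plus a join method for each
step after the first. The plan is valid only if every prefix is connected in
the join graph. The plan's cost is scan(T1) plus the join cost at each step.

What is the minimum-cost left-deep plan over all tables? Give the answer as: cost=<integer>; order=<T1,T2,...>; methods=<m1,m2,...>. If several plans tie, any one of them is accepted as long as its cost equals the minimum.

cost=35460; order=E,B,D,A,C; methods=hash,hash,hash,hash

Selinger DP (subsets sized 1..n):
  {B}: scan cost=120, card=120
  {E}: scan cost=250, card=250
  {D}: scan cost=40, card=40
  {A}: scan cost=150, card=150
  {C}: scan cost=400, card=400
  {BE}: card=1200; try (B,hash)→2180, (E,merge)→3330, (B,merge)→3460, (E,hash)→4240, (E,nl)→30120, (B,nl)→30250; best=2180 via (B,hash)
  {BD}: card=200; try (D,hash)→720, (D,nl_idx)→1040, (B,merge)→1280, (D,merge)→1360, (B,hash)→1760, (B,nl)→4840 …(+1); best=720 via (D,hash)
  {AB}: card=1200; try (B,hash)→1980, (A,nl_idx)→2280, (A,merge)→2430, (B,merge)→2460, (A,hash)→2640, (A,nl)→18120 …(+1); best=1980 via (B,hash)
  {BC}: card=1920; try (B,hash)→2480, (C,merge)→5080, (B,merge)→5360, (C,hash)→7440, (C,nl)→48120, (B,nl)→48400; best=2480 via (B,hash)
  {BDE}: card=2000; try (D,hash)→3860, (E,merge)→4770, (E,hash)→4920, (D,nl_idx)→11380, (D,merge)→16860, (D,nl)→50180 …(+1); best=3860 via (D,hash)
  {ABE}: card=12000; try (A,hash)→5780, (E,hash)→7180, (A,merge)→17930, (E,merge)→18630, (A,nl_idx)→23780, (A,nl)→182180 …(+1); best=5780 via (A,hash)
  {BCE}: card=19200; try (E,hash)→8400, (C,hash)→10580, (C,merge)→20580, (E,merge)→27770, (C,nl)→482180, (E,nl)→482480; best=8400 via (E,hash)
  {ABD}: card=2000; try (A,hash)→3320, (D,hash)→3660, (A,merge)→3870, (A,nl_idx)→4320, (D,nl_idx)→11180, (D,merge)→16660 …(+2); best=3320 via (A,hash)
  {BCD}: card=3200; try (D,hash)→4880, (C,merge)→6520, (C,hash)→8120, (D,nl_idx)→17200, (D,merge)→25800, (D,nl)→79280 …(+1); best=4880 via (D,hash)
  {ABC}: card=19200; try (A,hash)→6800, (C,hash)→10380, (C,merge)→20380, (A,merge)→26870, (A,nl_idx)→37040, (A,nl)→290480 …(+1); best=6800 via (A,hash)
  {ABDE}: card=20000; try (A,hash)→8260, (E,hash)→9320, (D,hash)→18260, (A,merge)→29210, (E,merge)→29570, (A,nl_idx)→39860 …(+5); best=8260 via (A,hash)
  {BCDE}: card=32000; try (E,hash)→12080, (C,hash)→13060, (D,hash)→28080, (C,merge)→31860, (E,merge)→48730, (D,nl_idx)→155600 …(+4); best=12080 via (E,hash)
  {ABCE}: card=192000; try (C,hash)→24980, (E,hash)→30000, (A,hash)→30000, (C,merge)→189780, (E,merge)→316250, (A,merge)→316950 …(+4); best=24980 via (C,hash)
  {ABCD}: card=32000; try (A,hash)→10480, (C,hash)→12520, (D,hash)→26480, (C,merge)→31320, (A,merge)→47830, (A,nl_idx)→62480 …(+5); best=10480 via (A,hash)
  {ABCDE}: card=320000; try (C,hash)→35460, (E,hash)→46480, (A,hash)→46480, (D,hash)→217460, (C,merge)→332260, (E,merge)→524730 …(+8); best=35460 via (C,hash)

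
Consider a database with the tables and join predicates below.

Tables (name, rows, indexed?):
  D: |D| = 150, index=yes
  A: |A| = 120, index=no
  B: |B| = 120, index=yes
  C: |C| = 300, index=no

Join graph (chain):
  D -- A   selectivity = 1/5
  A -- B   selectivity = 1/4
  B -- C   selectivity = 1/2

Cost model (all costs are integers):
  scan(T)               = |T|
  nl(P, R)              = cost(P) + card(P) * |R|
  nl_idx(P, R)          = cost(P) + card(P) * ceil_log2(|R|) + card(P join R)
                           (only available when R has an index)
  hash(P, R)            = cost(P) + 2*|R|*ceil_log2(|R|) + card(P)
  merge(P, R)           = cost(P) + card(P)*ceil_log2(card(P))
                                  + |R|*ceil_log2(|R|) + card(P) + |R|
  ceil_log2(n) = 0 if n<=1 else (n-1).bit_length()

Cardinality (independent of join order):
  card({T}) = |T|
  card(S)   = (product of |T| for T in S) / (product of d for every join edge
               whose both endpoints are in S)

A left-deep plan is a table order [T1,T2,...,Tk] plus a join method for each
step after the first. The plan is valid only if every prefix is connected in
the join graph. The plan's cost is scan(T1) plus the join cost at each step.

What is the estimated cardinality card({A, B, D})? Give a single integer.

108000

Tables in S: A(120), B(120), D(150)
Edges inside S: D-A(d=5), A-B(d=4)
numerator = 120 * 120 * 150 = 2160000
denominator = 5 * 4 = 20
card(S) = 2160000 / 20 = 108000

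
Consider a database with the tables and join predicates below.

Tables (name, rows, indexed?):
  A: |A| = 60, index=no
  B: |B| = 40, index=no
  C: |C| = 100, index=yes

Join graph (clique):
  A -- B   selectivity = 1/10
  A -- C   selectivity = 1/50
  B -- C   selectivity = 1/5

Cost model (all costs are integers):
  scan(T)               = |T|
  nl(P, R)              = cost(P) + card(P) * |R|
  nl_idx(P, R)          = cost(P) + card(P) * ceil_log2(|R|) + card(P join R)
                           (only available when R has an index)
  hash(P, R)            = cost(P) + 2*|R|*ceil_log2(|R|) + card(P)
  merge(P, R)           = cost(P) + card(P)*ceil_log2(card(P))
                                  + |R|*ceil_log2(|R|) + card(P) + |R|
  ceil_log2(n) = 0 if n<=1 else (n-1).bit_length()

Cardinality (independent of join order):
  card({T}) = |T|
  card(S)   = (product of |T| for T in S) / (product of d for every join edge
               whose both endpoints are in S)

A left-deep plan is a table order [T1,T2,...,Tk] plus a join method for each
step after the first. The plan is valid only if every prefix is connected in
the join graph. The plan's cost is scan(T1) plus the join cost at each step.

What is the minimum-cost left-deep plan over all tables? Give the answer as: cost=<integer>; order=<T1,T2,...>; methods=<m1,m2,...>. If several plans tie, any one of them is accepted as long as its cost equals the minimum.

cost=1200; order=A,C,B; methods=nl_idx,hash

Selinger DP (subsets sized 1..n):
  {A}: scan cost=60, card=60
  {B}: scan cost=40, card=40
  {C}: scan cost=100, card=100
  {AB}: card=240; try (B,hash)→600, (A,merge)→740, (B,merge)→760, (A,hash)→800, (A,nl)→2440, (B,nl)→2460; best=600 via (B,hash)
  {AC}: card=120; try (C,nl_idx)→600, (A,hash)→920, (C,merge)→1280, (A,merge)→1320, (C,hash)→1520, (C,nl)→6060 …(+1); best=600 via (C,nl_idx)
  {BC}: card=800; try (B,hash)→680, (C,merge)→1120, (C,nl_idx)→1120, (B,merge)→1180, (C,hash)→1480, (C,nl)→4040 …(+1); best=680 via (B,hash)
  {ABC}: card=96; try (B,hash)→1200, (B,merge)→1840, (A,hash)→2200, (C,hash)→2240, (C,nl_idx)→2376, (C,merge)→3560 …(+4); best=1200 via (B,hash)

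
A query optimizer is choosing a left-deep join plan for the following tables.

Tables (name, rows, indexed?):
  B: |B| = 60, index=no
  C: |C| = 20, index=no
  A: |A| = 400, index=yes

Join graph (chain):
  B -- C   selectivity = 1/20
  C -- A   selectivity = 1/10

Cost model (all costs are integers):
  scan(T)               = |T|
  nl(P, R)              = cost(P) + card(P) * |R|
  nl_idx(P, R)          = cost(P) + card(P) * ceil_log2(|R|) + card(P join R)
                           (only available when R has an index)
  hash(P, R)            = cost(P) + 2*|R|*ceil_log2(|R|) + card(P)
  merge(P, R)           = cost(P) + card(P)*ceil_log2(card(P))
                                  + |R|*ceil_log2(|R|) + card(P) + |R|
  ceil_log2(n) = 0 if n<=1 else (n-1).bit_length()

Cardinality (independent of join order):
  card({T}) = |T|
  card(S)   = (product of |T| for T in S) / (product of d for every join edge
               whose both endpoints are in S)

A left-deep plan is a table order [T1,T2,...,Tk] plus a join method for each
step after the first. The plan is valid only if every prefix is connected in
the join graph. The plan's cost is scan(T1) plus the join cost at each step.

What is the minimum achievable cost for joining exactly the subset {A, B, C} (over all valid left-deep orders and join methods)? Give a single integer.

Selinger DP over subsets of {A,B,C}:
  {B}: scan cost=60, card=60
  {C}: scan cost=20, card=20
  {A}: scan cost=400, card=400
  {BC}: card=60; try (C,hash)→320, (B,merge)→560, (C,merge)→600, (B,hash)→760, (B,nl)→1220, (C,nl)→1260; best=320 via (C,hash)
  {AC}: card=800; try (C,hash)→1000, (A,nl_idx)→1000, (A,merge)→4140, (C,merge)→4520, (A,hash)→7240, (A,nl)→8020 …(+1); best=1000 via (C,hash)
  {ABC}: card=2400; try (B,hash)→2520, (A,nl_idx)→3260, (A,merge)→4740, (A,hash)→7580, (B,merge)→10220, (A,nl)→24320 …(+1); best=2520 via (B,hash)

2520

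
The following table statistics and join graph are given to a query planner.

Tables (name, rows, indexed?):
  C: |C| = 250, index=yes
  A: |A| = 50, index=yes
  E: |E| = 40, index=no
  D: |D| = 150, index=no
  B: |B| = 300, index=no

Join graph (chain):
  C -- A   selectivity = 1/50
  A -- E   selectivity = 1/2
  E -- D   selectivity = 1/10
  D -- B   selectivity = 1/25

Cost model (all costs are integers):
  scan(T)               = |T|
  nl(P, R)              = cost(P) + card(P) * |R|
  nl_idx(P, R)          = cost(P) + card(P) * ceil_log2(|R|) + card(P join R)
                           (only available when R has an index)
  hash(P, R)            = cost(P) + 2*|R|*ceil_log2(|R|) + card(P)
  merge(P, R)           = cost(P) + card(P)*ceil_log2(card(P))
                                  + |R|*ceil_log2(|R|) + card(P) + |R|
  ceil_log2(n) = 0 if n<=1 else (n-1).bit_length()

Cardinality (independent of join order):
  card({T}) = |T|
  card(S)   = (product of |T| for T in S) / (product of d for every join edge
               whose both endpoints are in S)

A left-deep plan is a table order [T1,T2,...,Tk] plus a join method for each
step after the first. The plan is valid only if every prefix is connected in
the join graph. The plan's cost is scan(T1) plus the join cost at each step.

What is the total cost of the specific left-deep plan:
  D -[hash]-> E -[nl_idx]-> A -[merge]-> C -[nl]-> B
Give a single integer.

22746630

step 1: scan D: cost=150, card=150
step 2: join E via hash
    card(P join E) = 150*40/(10) = 600
    cost = 150 + 2*40*6 + 150 = 780
step 3: join A via nl_idx
    card(P join A) = 600*50/(2) = 15000
    cost = 780 + 600*6 + 15000 = 19380
step 4: join C via merge
    card(P join C) = 15000*250/(50) = 75000
    cost = 19380 + 15000*14 + 250*8 + 15000 + 250 = 246630
step 5: join B via nl
    card(P join B) = 75000*300/(25) = 900000
    cost = 246630 + 75000*300 = 22746630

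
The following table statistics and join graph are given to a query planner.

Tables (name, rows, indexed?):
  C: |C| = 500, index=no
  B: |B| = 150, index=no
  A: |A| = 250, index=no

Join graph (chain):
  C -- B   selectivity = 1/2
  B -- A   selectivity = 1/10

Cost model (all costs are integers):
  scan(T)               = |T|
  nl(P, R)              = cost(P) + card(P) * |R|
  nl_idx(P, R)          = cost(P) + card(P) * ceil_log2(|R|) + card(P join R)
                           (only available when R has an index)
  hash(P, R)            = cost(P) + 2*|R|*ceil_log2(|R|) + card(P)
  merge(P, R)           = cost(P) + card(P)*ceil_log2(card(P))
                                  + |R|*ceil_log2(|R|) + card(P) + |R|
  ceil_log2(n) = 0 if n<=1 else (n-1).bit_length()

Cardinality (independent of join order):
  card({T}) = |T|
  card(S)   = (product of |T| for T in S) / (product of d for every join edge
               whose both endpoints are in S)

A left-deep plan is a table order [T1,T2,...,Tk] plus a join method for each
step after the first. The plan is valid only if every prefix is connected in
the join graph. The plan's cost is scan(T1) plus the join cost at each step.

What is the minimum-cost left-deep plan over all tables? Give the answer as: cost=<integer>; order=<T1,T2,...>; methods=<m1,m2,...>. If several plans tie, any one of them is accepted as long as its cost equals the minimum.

Selinger DP (subsets sized 1..n):
  {C}: scan cost=500, card=500
  {B}: scan cost=150, card=150
  {A}: scan cost=250, card=250
  {BC}: card=37500; try (B,hash)→3400, (C,merge)→6500, (B,merge)→6850, (C,hash)→9300, (C,nl)→75150, (B,nl)→75500; best=3400 via (B,hash)
  {AB}: card=3750; try (B,hash)→2900, (A,merge)→3750, (B,merge)→3850, (A,hash)→4300, (A,nl)→37650, (B,nl)→37750; best=2900 via (B,hash)
  {ABC}: card=937500; try (C,hash)→15650, (A,hash)→44900, (C,merge)→56650, (A,merge)→643150, (C,nl)→1877900, (A,nl)→9378400; best=15650 via (C,hash)

cost=15650; order=A,B,C; methods=hash,hash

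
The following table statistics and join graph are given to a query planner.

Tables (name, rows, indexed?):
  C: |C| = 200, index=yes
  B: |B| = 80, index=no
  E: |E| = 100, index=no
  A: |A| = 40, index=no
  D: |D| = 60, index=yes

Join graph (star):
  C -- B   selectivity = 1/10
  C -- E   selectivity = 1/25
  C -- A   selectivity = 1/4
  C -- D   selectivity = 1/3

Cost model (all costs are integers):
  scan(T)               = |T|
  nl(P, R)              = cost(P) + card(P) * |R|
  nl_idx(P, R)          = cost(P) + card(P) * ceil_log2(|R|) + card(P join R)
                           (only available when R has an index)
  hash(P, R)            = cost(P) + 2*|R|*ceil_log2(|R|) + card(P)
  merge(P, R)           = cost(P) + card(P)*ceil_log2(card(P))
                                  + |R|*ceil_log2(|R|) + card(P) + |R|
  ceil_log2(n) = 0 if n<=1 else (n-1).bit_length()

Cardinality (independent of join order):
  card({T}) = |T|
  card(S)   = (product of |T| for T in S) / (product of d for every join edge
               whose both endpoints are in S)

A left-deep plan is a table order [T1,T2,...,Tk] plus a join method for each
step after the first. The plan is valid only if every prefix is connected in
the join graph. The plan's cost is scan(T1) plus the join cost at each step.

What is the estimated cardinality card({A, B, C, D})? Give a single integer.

320000

Tables in S: A(40), B(80), C(200), D(60)
Edges inside S: C-B(d=10), C-A(d=4), C-D(d=3)
numerator = 40 * 80 * 200 * 60 = 38400000
denominator = 10 * 4 * 3 = 120
card(S) = 38400000 / 120 = 320000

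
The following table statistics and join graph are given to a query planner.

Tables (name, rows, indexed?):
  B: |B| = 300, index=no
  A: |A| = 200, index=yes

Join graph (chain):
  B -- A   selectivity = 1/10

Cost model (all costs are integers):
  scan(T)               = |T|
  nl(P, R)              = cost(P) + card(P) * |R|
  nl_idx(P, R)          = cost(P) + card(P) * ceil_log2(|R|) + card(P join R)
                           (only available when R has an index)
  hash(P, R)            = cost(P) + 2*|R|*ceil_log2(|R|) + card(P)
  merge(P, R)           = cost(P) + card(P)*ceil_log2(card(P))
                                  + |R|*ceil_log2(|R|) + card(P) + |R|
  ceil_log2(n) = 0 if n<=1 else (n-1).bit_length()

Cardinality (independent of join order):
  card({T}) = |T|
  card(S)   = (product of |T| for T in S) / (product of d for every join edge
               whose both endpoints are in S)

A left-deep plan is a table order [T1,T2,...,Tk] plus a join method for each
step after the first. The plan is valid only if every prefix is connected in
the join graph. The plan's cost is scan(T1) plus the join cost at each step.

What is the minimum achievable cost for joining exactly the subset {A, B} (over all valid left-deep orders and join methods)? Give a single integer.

3800

Selinger DP over subsets of {A,B}:
  {B}: scan cost=300, card=300
  {A}: scan cost=200, card=200
  {AB}: card=6000; try (A,hash)→3800, (B,merge)→5000, (A,merge)→5100, (B,hash)→5800, (A,nl_idx)→8700, (B,nl)→60200 …(+1); best=3800 via (A,hash)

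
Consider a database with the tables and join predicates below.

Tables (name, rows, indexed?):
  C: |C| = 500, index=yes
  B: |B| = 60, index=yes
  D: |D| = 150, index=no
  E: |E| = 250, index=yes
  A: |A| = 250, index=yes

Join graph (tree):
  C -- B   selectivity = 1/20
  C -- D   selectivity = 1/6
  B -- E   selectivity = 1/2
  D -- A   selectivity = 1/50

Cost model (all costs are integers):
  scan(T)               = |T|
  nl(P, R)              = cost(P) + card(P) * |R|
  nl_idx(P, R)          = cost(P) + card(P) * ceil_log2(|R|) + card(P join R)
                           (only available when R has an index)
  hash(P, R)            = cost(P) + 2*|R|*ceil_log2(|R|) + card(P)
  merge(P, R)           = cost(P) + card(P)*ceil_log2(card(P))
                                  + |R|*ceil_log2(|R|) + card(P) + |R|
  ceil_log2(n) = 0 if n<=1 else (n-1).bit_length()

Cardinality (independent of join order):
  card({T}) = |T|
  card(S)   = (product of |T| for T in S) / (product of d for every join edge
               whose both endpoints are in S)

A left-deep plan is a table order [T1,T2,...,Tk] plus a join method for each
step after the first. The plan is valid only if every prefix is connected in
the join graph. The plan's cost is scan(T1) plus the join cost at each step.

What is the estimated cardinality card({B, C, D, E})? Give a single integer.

4687500

Tables in S: B(60), C(500), D(150), E(250)
Edges inside S: C-B(d=20), C-D(d=6), B-E(d=2)
numerator = 60 * 500 * 150 * 250 = 1125000000
denominator = 20 * 6 * 2 = 240
card(S) = 1125000000 / 240 = 4687500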